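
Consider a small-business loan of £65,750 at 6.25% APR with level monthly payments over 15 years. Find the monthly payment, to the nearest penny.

£563.76

At 6.25% the monthly rate is 0.0052083, so the payment is 65,750 × 0.0052083 / (1 − 1.0052083^−180) = £563.76.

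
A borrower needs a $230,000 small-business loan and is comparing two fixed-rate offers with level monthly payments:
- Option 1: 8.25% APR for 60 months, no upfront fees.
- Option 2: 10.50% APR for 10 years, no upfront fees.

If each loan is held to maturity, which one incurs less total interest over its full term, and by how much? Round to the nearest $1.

Option 1: monthly rate = 8.25%/12 = 0.0068750; payment = 230,000 × 0.0068750 / (1 − (1+0.0068750)^−60) = $4,691.14.
Total interest on Option 1 = 60 × $4,691.14 − $230,000 = $51,468.40.
Option 2: at 10.50% the monthly rate is 0.0087500, so the payment is 230,000 × 0.0087500 / (1 − 1.0087500^−120) = $3,103.50.
Total interest on Option 2 = 120 × $3,103.50 − $230,000 = $142,420.00.
Option 1 is lower by $90,951.60.

Option 1 by $90,952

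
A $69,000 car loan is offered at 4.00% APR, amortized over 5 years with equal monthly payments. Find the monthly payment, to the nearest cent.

Monthly rate = 4%/12 = 0.0033333; payment = 69,000 × 0.0033333 / (1 − (1+0.0033333)^−60) = $1,270.74.

$1,270.74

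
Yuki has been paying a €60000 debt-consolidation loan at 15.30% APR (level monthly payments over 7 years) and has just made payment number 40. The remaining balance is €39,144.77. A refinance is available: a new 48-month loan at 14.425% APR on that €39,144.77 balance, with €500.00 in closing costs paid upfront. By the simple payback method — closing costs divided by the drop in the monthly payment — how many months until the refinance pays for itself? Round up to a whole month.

6 months

Current payment = 60,000 × 15.3%/12 / (1 − (1+0.0127500)^−84) = €1,167.93.
Refinanced payment = 39,144.77 × 0.0120208 / (1 − (1+0.0120208)^−48) = €1,078.05.
Monthly savings = €1,167.93 − €1,078.05 = €89.88.
Break-even = €500.00 / €89.88 = 5.56 → 6 months.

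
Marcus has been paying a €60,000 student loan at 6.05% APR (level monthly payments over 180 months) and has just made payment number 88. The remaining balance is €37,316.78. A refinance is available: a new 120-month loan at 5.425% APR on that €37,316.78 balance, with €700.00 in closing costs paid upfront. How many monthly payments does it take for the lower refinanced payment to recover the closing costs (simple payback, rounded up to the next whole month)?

7 months

Current payment = 60,000 × 6.05%/12 / (1 − (1+0.0050417)^−180) = €507.94.
Refinanced payment = 37,316.78 × 0.0045208 / (1 − (1+0.0045208)^−120) = €403.60.
Monthly savings = €507.94 − €403.60 = €104.34.
Break-even = €700.00 / €104.34 = 6.71 → 7 months.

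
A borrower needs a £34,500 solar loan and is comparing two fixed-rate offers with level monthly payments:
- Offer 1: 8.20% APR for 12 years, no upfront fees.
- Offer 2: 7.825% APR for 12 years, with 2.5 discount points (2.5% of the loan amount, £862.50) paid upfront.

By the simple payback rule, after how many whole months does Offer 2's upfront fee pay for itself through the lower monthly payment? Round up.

Offer 1: monthly rate = 8.2%/12 = 0.0068333; payment = 34,500 × 0.0068333 / (1 − (1+0.0068333)^−144) = £377.24.
Offer 2: monthly rate = 7.825%/12 = 0.0065208; payment = 34,500 × 0.0065208 / (1 − (1+0.0065208)^−144) = £370.14.
Monthly savings = £377.24 − £370.14 = £7.10.
Break-even = £862.50 / £7.10 = 121.48 → 122 months.

122 months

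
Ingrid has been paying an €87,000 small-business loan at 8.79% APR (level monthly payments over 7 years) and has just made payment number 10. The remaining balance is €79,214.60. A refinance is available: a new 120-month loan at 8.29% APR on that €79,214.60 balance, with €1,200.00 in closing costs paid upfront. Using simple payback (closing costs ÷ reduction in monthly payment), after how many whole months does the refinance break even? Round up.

3 months

Current payment = 87,000 × 8.79%/12 / (1 − (1+0.0073250)^−84) = €1,390.50.
Refinanced payment = 79,214.60 × 0.0069083 / (1 − (1+0.0069083)^−120) = €973.27.
Monthly savings = €1,390.50 − €973.27 = €417.23.
Break-even = €1,200.00 / €417.23 = 2.88 → 3 months.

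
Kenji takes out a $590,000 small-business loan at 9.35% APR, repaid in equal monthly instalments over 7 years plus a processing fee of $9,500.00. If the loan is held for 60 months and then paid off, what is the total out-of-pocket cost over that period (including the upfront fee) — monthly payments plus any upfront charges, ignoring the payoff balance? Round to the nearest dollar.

$585,361

At 9.35% the monthly rate is 0.0077917, so the payment is 590,000 × 0.0077917 / (1 − 1.0077917^−84) = $9,597.69.
Total outlay = 60 × $9,597.69 + $9,500.00 = $585,361.40.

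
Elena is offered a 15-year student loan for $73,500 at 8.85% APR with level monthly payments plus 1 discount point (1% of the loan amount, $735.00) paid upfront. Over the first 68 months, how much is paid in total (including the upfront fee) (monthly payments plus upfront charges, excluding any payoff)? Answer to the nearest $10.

$50,980

Monthly rate = 8.85%/12 = 0.0073750; payment = 73,500 × 0.0073750 / (1 − (1+0.0073750)^−180) = $738.94.
Total outlay = 68 × $738.94 + $735.00 = $50,982.92.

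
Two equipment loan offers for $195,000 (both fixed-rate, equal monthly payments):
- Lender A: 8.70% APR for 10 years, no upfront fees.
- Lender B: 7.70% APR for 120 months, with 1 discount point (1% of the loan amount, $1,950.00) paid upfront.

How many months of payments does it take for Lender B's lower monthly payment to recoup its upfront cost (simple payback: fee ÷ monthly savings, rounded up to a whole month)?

19 months

Lender A: monthly rate = 8.7%/12 = 0.0072500; payment = 195,000 × 0.0072500 / (1 − (1+0.0072500)^−120) = $2,438.63.
Lender B: at 7.70% the monthly rate is 0.0064167, so the payment is 195,000 × 0.0064167 / (1 − 1.0064167^−120) = $2,335.09.
Monthly savings = $2,438.63 − $2,335.09 = $103.54.
Break-even = $1,950.00 / $103.54 = 18.83 → 19 months.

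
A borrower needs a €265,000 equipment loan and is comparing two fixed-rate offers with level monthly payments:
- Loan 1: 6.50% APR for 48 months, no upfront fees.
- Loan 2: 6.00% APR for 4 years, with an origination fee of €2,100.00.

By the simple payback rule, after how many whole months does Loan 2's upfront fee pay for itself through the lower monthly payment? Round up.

35 months

Loan 1: monthly rate = 6.5%/12 = 0.0054167; payment = 265,000 × 0.0054167 / (1 − (1+0.0054167)^−48) = €6,284.46.
Loan 2: at 6.00% the monthly rate is 0.0050000, so the payment is 265,000 × 0.0050000 / (1 − 1.0050000^−48) = €6,223.53.
Monthly savings = €6,284.46 − €6,223.53 = €60.93.
Break-even = €2,100.00 / €60.93 = 34.47 → 35 months.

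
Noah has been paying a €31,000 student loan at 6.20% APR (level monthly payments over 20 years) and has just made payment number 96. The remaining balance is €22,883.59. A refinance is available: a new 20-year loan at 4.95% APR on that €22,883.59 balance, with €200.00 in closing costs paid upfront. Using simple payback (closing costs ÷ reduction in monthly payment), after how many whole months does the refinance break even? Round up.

3 months

Current payment = 31,000 × 6.2%/12 / (1 − (1+0.0051667)^−240) = €225.69.
Refinanced payment = 22,883.59 × 0.0041250 / (1 − (1+0.0041250)^−240) = €150.39.
Monthly savings = €225.69 − €150.39 = €75.30.
Break-even = €200.00 / €75.30 = 2.66 → 3 months.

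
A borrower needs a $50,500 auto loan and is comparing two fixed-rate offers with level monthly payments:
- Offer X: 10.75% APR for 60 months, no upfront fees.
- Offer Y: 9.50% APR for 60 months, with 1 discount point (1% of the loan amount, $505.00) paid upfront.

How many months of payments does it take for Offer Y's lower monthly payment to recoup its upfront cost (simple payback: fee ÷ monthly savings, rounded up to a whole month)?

Offer X: at 10.75% the monthly rate is 0.0089583, so the payment is 50,500 × 0.0089583 / (1 − 1.0089583^−60) = $1,091.71.
Offer Y: at 9.50% the monthly rate is 0.0079167, so the payment is 50,500 × 0.0079167 / (1 − 1.0079167^−60) = $1,060.59.
Monthly savings = $1,091.71 − $1,060.59 = $31.12.
Break-even = $505.00 / $31.12 = 16.23 → 17 months.

17 months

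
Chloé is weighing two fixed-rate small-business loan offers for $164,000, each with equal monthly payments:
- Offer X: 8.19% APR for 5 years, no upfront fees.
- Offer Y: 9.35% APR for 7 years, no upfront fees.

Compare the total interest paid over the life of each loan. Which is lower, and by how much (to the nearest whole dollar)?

Offer X: at 8.19% the monthly rate is 0.0068250, so the payment is 164,000 × 0.0068250 / (1 − 1.0068250^−60) = $3,340.26.
Total interest on Offer X = 60 × $3,340.26 − $164,000 = $36,415.60.
Offer Y: monthly rate = 9.35%/12 = 0.0077917; payment = 164,000 × 0.0077917 / (1 − (1+0.0077917)^−84) = $2,667.83.
Total interest on Offer Y = 84 × $2,667.83 − $164,000 = $60,097.72.
Offer X is lower by $23,682.12.

Offer X by $23,682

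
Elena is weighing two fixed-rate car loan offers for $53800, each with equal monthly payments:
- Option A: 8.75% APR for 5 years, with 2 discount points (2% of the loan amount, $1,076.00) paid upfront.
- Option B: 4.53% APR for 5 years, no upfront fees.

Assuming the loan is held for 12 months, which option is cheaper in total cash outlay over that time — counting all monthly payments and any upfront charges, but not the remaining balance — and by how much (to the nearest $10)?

Option A: monthly rate = 8.75%/12 = 0.0072917; payment = 53,800 × 0.0072917 / (1 − (1+0.0072917)^−60) = $1,110.28.
Option B: monthly rate = 4.53%/12 = 0.0037750; payment = 53,800 × 0.0037750 / (1 − (1+0.0037750)^−60) = $1,003.73.
Over 12 months: Option A costs 12 × $1,110.28 + $1,076.00 = $14,399.36; Option B costs 12 × $1,003.73 = $12,044.76.
Option B is cheaper by $14,399.36 − $12,044.76 = $2,354.60.

Option B by $2,350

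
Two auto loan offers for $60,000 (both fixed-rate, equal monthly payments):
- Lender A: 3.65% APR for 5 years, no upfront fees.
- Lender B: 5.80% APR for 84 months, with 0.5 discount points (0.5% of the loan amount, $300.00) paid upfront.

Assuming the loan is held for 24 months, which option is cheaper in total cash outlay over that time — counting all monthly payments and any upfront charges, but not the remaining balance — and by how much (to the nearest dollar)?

Lender B by $5,094

Lender A: at 3.65% the monthly rate is 0.0030417, so the payment is 60,000 × 0.0030417 / (1 − 1.0030417^−60) = $1,095.54.
Lender B: monthly rate = 5.8%/12 = 0.0048333; payment = 60,000 × 0.0048333 / (1 − (1+0.0048333)^−84) = $870.77.
Over 24 months: Lender A costs 24 × $1,095.54 = $26,292.96; Lender B costs 24 × $870.77 + $300.00 = $21,198.48.
Lender B is cheaper by $26,292.96 − $21,198.48 = $5,094.48.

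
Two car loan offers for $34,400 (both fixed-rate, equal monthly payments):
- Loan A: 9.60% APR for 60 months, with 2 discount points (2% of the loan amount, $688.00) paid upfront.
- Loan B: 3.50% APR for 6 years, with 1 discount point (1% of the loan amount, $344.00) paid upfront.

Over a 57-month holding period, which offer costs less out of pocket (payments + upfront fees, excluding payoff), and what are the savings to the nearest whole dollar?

Loan A: monthly rate = 9.6%/12 = 0.0080000; payment = 34,400 × 0.0080000 / (1 − (1+0.0080000)^−60) = $724.15.
Loan B: at 3.50% the monthly rate is 0.0029167, so the payment is 34,400 × 0.0029167 / (1 − 1.0029167^−72) = $530.39.
Over 57 months: Loan A costs 57 × $724.15 + $688.00 = $41,964.55; Loan B costs 57 × $530.39 + $344.00 = $30,576.23.
Loan B is cheaper by $41,964.55 − $30,576.23 = $11,388.32.

Loan B by $11,388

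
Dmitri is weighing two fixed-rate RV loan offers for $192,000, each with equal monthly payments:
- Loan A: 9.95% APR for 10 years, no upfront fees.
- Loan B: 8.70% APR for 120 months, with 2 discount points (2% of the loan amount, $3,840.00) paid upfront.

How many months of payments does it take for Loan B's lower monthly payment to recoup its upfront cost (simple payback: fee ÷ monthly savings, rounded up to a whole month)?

30 months

Loan A: at 9.95% the monthly rate is 0.0082917, so the payment is 192,000 × 0.0082917 / (1 − 1.0082917^−120) = $2,531.98.
Loan B: at 8.70% the monthly rate is 0.0072500, so the payment is 192,000 × 0.0072500 / (1 − 1.0072500^−120) = $2,401.11.
Monthly savings = $2,531.98 − $2,401.11 = $130.87.
Break-even = $3,840.00 / $130.87 = 29.34 → 30 months.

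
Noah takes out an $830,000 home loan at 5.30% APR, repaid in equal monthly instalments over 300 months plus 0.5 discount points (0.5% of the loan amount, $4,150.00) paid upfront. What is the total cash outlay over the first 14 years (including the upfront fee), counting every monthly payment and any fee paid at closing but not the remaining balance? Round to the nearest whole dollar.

$843,859

Monthly rate = 5.3%/12 = 0.0044167; payment = 830,000 × 0.0044167 / (1 − (1+0.0044167)^−300) = $4,998.27.
Total outlay = 168 × $4,998.27 + $4,150.00 = $843,859.36.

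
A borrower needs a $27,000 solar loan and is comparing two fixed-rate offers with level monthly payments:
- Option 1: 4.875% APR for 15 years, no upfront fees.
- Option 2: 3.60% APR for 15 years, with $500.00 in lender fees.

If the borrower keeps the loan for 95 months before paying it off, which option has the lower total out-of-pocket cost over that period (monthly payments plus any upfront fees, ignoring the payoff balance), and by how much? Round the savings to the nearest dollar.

Option 1: monthly rate = 4.875%/12 = 0.0040625; payment = 27,000 × 0.0040625 / (1 − (1+0.0040625)^−180) = $211.76.
Option 2: monthly rate = 3.6%/12 = 0.0030000; payment = 27,000 × 0.0030000 / (1 − (1+0.0030000)^−180) = $194.35.
Over 95 months: Option 1 costs 95 × $211.76 = $20,117.20; Option 2 costs 95 × $194.35 + $500.00 = $18,963.25.
Option 2 is cheaper by $20,117.20 − $18,963.25 = $1,153.95.

Option 2 by $1,154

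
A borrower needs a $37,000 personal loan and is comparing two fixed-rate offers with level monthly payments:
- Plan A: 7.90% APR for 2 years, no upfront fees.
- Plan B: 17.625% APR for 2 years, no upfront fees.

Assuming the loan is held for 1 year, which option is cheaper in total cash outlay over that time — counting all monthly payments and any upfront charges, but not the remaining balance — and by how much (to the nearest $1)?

Plan A by $2,025

Plan A: monthly rate = 7.9%/12 = 0.0065833; payment = 37,000 × 0.0065833 / (1 − (1+0.0065833)^−24) = $1,671.72.
Plan B: monthly rate = 17.625%/12 = 0.0146875; payment = 37,000 × 0.0146875 / (1 − (1+0.0146875)^−24) = $1,840.49.
Over 12 months: Plan A costs 12 × $1,671.72 = $20,060.64; Plan B costs 12 × $1,840.49 = $22,085.88.
Plan A is cheaper by $22,085.88 − $20,060.64 = $2,025.24.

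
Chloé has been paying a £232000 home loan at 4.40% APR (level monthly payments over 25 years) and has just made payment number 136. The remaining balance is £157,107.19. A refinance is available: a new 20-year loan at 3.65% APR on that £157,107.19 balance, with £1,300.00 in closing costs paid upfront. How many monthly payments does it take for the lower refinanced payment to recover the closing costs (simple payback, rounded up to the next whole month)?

4 months

Current payment = 232,000 × 4.4%/12 / (1 − (1+0.0036667)^−300) = £1,276.40.
Refinanced payment = 157,107.19 × 0.0030417 / (1 − (1+0.0030417)^−240) = £923.31.
Monthly savings = £1,276.40 − £923.31 = £353.09.
Break-even = £1,300.00 / £353.09 = 3.68 → 4 months.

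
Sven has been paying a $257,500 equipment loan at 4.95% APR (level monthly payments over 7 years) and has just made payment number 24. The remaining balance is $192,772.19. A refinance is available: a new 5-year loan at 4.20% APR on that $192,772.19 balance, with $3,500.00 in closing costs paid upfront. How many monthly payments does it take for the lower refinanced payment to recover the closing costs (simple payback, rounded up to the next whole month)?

54 months

Current payment = 257,500 × 4.95%/12 / (1 − (1+0.0041250)^−84) = $3,633.43.
Refinanced payment = 192,772.19 × 0.0035000 / (1 − (1+0.0035000)^−60) = $3,567.62.
Monthly savings = $3,633.43 − $3,567.62 = $65.81.
Break-even = $3,500.00 / $65.81 = 53.18 → 54 months.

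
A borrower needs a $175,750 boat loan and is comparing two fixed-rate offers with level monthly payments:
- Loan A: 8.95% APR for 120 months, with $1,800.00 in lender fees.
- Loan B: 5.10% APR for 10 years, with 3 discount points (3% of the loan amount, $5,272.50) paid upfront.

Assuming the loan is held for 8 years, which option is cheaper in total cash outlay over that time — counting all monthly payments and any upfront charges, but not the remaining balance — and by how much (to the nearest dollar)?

Loan B by $30,019

Loan A: monthly rate = 8.95%/12 = 0.0074583; payment = 175,750 × 0.0074583 / (1 − (1+0.0074583)^−120) = $2,221.57.
Loan B: monthly rate = 5.1%/12 = 0.0042500; payment = 175,750 × 0.0042500 / (1 − (1+0.0042500)^−120) = $1,872.70.
Over 96 months: Loan A costs 96 × $2,221.57 + $1,800.00 = $215,070.72; Loan B costs 96 × $1,872.70 + $5,272.50 = $185,051.70.
Loan B is cheaper by $215,070.72 − $185,051.70 = $30,019.02.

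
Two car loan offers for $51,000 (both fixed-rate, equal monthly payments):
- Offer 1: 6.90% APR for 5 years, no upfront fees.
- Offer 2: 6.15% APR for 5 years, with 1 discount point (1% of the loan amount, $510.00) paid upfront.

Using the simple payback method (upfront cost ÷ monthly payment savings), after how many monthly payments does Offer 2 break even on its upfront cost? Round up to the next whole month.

Offer 1: at 6.90% the monthly rate is 0.0057500, so the payment is 51,000 × 0.0057500 / (1 − 1.0057500^−60) = $1,007.46.
Offer 2: monthly rate = 6.15%/12 = 0.0051250; payment = 51,000 × 0.0051250 / (1 − (1+0.0051250)^−60) = $989.53.
Monthly savings = $1,007.46 − $989.53 = $17.93.
Break-even = $510.00 / $17.93 = 28.44 → 29 months.

29 months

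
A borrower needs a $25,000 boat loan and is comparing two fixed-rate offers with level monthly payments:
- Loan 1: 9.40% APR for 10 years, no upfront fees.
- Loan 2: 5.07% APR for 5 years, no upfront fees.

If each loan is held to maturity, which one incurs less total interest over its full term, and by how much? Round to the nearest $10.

Loan 1: at 9.40% the monthly rate is 0.0078333, so the payment is 25,000 × 0.0078333 / (1 − 1.0078333^−120) = $322.13.
Total interest on Loan 1 = 120 × $322.13 − $25,000 = $13,655.60.
Loan 2: at 5.07% the monthly rate is 0.0042250, so the payment is 25,000 × 0.0042250 / (1 − 1.0042250^−60) = $472.58.
Total interest on Loan 2 = 60 × $472.58 − $25,000 = $3,354.80.
Loan 2 is lower by $10,300.80.

Loan 2 by $10,300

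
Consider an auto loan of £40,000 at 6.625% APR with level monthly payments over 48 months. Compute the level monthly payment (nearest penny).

At 6.625% the monthly rate is 0.0055208, so the payment is 40,000 × 0.0055208 / (1 − 1.0055208^−48) = £950.91.

£950.91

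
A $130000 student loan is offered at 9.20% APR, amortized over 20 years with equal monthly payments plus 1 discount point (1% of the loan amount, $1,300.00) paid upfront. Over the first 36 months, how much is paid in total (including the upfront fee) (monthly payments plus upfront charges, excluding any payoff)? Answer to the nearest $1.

At 9.20% the monthly rate is 0.0076667, so the payment is 130,000 × 0.0076667 / (1 − 1.0076667^−240) = $1,186.42.
Total outlay = 36 × $1,186.42 + $1,300.00 = $44,011.12.

$44,011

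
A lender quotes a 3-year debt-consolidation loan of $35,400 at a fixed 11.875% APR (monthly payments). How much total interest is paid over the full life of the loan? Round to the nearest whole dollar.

$6,852

Monthly rate = 11.875%/12 = 0.0098958; payment = 35,400 × 0.0098958 / (1 − (1+0.0098958)^−36) = $1,173.67.
Total paid = 36 × $1,173.67 = $42,252.12; interest = $42,252.12 − $35,400 = $6,852.12.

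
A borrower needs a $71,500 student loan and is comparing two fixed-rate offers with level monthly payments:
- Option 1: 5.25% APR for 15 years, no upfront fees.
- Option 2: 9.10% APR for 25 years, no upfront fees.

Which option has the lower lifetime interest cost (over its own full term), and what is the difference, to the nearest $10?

Option 1 by $78,020

Option 1: monthly rate = 5.25%/12 = 0.0043750; payment = 71,500 × 0.0043750 / (1 − (1+0.0043750)^−180) = $574.77.
Total interest on Option 1 = 180 × $574.77 − $71,500 = $31,958.60.
Option 2: monthly rate = 9.1%/12 = 0.0075833; payment = 71,500 × 0.0075833 / (1 − (1+0.0075833)^−300) = $604.93.
Total interest on Option 2 = 300 × $604.93 − $71,500 = $109,979.00.
Option 1 is lower by $78,020.40.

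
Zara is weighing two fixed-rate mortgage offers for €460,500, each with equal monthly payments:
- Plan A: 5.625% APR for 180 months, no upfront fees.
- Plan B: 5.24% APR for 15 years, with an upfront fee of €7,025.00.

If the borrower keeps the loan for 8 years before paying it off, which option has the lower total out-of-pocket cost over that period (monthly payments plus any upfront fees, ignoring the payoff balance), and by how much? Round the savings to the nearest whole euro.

Plan B by €1,984

Plan A: monthly rate = 5.625%/12 = 0.0046875; payment = 460,500 × 0.0046875 / (1 − (1+0.0046875)^−180) = €3,793.28.
Plan B: at 5.24% the monthly rate is 0.0043667, so the payment is 460,500 × 0.0043667 / (1 − 1.0043667^−180) = €3,699.44.
Over 96 months: Plan A costs 96 × €3,793.28 = €364,154.88; Plan B costs 96 × €3,699.44 + €7,025.00 = €362,171.24.
Plan B is cheaper by €364,154.88 − €362,171.24 = €1,983.64.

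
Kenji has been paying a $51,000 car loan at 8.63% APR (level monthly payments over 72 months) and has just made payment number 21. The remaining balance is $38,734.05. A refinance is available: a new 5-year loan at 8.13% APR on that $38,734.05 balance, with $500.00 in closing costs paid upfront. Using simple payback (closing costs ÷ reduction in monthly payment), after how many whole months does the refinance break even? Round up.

Current payment = 51,000 × 8.63%/12 / (1 − (1+0.0071917)^−72) = $909.97.
Refinanced payment = 38,734.05 × 0.0067750 / (1 − (1+0.0067750)^−60) = $787.80.
Monthly savings = $909.97 − $787.80 = $122.17.
Break-even = $500.00 / $122.17 = 4.09 → 5 months.

5 months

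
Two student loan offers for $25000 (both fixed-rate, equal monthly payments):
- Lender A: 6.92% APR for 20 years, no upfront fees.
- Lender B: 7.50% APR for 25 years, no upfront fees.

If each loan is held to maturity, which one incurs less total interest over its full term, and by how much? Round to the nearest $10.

Lender A: at 6.92% the monthly rate is 0.0057667, so the payment is 25,000 × 0.0057667 / (1 − 1.0057667^−240) = $192.63.
Total interest on Lender A = 240 × $192.63 − $25,000 = $21,231.20.
Lender B: at 7.50% the monthly rate is 0.0062500, so the payment is 25,000 × 0.0062500 / (1 − 1.0062500^−300) = $184.75.
Total interest on Lender B = 300 × $184.75 − $25,000 = $30,425.00.
Lender A is lower by $9,193.80.

Lender A by $9,190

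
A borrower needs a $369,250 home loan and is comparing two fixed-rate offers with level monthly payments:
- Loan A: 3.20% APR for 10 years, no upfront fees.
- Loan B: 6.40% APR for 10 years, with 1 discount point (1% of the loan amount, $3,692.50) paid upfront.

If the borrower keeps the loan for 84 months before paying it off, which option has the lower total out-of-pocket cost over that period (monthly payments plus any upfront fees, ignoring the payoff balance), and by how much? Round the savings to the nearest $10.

Loan A: monthly rate = 3.2%/12 = 0.0026667; payment = 369,250 × 0.0026667 / (1 − (1+0.0026667)^−120) = $3,599.70.
Loan B: at 6.40% the monthly rate is 0.0053333, so the payment is 369,250 × 0.0053333 / (1 − 1.0053333^−120) = $4,174.00.
Over 84 months: Loan A costs 84 × $3,599.70 = $302,374.80; Loan B costs 84 × $4,174.00 + $3,692.50 = $354,308.50.
Loan A is cheaper by $354,308.50 − $302,374.80 = $51,933.70.

Loan A by $51,930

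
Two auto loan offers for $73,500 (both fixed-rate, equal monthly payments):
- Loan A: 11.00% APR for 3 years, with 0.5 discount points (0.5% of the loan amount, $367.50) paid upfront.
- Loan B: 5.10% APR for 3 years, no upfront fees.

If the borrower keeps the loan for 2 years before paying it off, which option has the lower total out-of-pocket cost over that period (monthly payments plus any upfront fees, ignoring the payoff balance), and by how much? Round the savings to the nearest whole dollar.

Loan B by $5,171

Loan A: monthly rate = 11%/12 = 0.0091667; payment = 73,500 × 0.0091667 / (1 − (1+0.0091667)^−36) = $2,406.30.
Loan B: monthly rate = 5.1%/12 = 0.0042500; payment = 73,500 × 0.0042500 / (1 − (1+0.0042500)^−36) = $2,206.16.
Over 24 months: Loan A costs 24 × $2,406.30 + $367.50 = $58,118.70; Loan B costs 24 × $2,206.16 = $52,947.84.
Loan B is cheaper by $58,118.70 − $52,947.84 = $5,170.86.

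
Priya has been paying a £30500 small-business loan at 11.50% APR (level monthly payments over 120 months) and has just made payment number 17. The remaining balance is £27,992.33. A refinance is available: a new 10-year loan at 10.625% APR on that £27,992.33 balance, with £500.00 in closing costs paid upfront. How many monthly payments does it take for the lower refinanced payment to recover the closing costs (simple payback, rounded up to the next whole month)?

Current payment = 30,500 × 11.5%/12 / (1 − (1+0.0095833)^−120) = £428.82.
Refinanced payment = 27,992.33 × 0.0088542 / (1 − (1+0.0088542)^−120) = £379.68.
Monthly savings = £428.82 − £379.68 = £49.14.
Break-even = £500.00 / £49.14 = 10.18 → 11 months.

11 months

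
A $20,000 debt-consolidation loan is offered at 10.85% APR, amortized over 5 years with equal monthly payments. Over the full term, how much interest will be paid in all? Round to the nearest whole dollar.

$6,001

At 10.85% the monthly rate is 0.0090417, so the payment is 20,000 × 0.0090417 / (1 − 1.0090417^−60) = $433.35.
Total paid = 60 × $433.35 = $26,001.00; interest = $26,001.00 − $20,000 = $6,001.00.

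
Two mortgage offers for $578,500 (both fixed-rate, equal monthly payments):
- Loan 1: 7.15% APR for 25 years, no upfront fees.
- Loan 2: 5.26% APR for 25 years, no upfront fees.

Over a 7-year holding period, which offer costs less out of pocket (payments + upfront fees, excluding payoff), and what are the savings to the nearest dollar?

Loan 1: monthly rate = 7.15%/12 = 0.0059583; payment = 578,500 × 0.0059583 / (1 − (1+0.0059583)^−300) = $4,144.24.
Loan 2: at 5.26% the monthly rate is 0.0043833, so the payment is 578,500 × 0.0043833 / (1 − 1.0043833^−300) = $3,470.06.
Over 84 months: Loan 1 costs 84 × $4,144.24 = $348,116.16; Loan 2 costs 84 × $3,470.06 = $291,485.04.
Loan 2 is cheaper by $348,116.16 − $291,485.04 = $56,631.12.

Loan 2 by $56,631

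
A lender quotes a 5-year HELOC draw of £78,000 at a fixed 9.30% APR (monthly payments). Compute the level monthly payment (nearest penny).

At 9.30% the monthly rate is 0.0077500, so the payment is 78,000 × 0.0077500 / (1 − 1.0077500^−60) = £1,630.53.

£1,630.53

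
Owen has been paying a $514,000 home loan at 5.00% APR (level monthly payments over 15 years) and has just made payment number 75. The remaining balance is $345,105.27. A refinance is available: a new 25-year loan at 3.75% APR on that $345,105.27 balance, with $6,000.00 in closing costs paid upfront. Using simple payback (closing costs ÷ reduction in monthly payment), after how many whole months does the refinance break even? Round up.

Current payment = 514,000 × 5%/12 / (1 − (1+0.0041667)^−180) = $4,064.68.
Refinanced payment = 345,105.27 × 0.0031250 / (1 − (1+0.0031250)^−300) = $1,774.29.
Monthly savings = $4,064.68 − $1,774.29 = $2,290.39.
Break-even = $6,000.00 / $2,290.39 = 2.62 → 3 months.

3 months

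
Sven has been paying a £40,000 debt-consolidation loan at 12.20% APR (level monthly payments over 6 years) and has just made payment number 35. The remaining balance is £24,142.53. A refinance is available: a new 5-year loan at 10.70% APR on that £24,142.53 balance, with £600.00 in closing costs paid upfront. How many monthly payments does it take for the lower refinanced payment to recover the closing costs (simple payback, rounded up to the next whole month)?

3 months

Current payment = 40,000 × 12.2%/12 / (1 − (1+0.0101667)^−72) = £786.17.
Refinanced payment = 24,142.53 × 0.0089167 / (1 − (1+0.0089167)^−60) = £521.31.
Monthly savings = £786.17 − £521.31 = £264.86.
Break-even = £600.00 / £264.86 = 2.27 → 3 months.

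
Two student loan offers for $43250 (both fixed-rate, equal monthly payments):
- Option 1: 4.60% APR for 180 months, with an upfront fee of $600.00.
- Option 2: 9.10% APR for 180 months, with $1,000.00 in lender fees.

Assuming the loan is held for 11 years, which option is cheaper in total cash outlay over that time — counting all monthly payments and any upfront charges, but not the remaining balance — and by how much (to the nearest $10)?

Option 1: at 4.60% the monthly rate is 0.0038333, so the payment is 43,250 × 0.0038333 / (1 − 1.0038333^−180) = $333.07.
Option 2: at 9.10% the monthly rate is 0.0075833, so the payment is 43,250 × 0.0075833 / (1 − 1.0075833^−180) = $441.25.
Over 132 months: Option 1 costs 132 × $333.07 + $600.00 = $44,565.24; Option 2 costs 132 × $441.25 + $1,000.00 = $59,245.00.
Option 1 is cheaper by $59,245.00 − $44,565.24 = $14,679.76.

Option 1 by $14,680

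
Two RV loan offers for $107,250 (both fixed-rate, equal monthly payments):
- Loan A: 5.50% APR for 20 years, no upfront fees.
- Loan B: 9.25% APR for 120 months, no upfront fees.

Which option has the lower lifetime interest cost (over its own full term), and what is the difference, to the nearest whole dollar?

Loan B by $12,284

Loan A: monthly rate = 5.5%/12 = 0.0045833; payment = 107,250 × 0.0045833 / (1 − (1+0.0045833)^−240) = $737.76.
Total interest on Loan A = 240 × $737.76 − $107,250 = $69,812.40.
Loan B: monthly rate = 9.25%/12 = 0.0077083; payment = 107,250 × 0.0077083 / (1 − (1+0.0077083)^−120) = $1,373.15.
Total interest on Loan B = 120 × $1,373.15 − $107,250 = $57,528.00.
Loan B is lower by $12,284.40.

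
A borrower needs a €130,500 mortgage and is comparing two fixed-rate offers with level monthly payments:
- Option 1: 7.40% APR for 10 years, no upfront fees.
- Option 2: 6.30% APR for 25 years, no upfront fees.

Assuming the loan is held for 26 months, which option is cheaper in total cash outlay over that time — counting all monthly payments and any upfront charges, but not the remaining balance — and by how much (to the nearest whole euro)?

Option 2 by €17,611

Option 1: at 7.40% the monthly rate is 0.0061667, so the payment is 130,500 × 0.0061667 / (1 − 1.0061667^−120) = €1,542.26.
Option 2: monthly rate = 6.3%/12 = 0.0052500; payment = 130,500 × 0.0052500 / (1 − (1+0.0052500)^−300) = €864.91.
Over 26 months: Option 1 costs 26 × €1,542.26 = €40,098.76; Option 2 costs 26 × €864.91 = €22,487.66.
Option 2 is cheaper by €40,098.76 − €22,487.66 = €17,611.10.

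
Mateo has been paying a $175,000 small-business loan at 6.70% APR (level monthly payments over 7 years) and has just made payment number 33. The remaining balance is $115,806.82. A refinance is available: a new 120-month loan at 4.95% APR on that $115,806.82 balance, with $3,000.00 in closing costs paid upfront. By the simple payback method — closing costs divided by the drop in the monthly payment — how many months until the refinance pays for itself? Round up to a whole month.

Current payment = 175,000 × 6.7%/12 / (1 − (1+0.0055833)^−84) = $2,615.63.
Refinanced payment = 115,806.82 × 0.0041250 / (1 − (1+0.0041250)^−120) = $1,225.48.
Monthly savings = $2,615.63 − $1,225.48 = $1,390.15.
Break-even = $3,000.00 / $1,390.15 = 2.16 → 3 months.

3 months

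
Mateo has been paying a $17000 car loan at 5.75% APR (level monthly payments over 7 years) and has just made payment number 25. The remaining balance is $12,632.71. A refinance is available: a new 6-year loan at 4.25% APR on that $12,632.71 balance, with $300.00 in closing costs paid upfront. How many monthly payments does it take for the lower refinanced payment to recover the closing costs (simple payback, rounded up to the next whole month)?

7 months

Current payment = 17,000 × 5.75%/12 / (1 − (1+0.0047917)^−84) = $246.31.
Refinanced payment = 12,632.71 × 0.0035417 / (1 − (1+0.0035417)^−72) = $199.08.
Monthly savings = $246.31 − $199.08 = $47.23.
Break-even = $300.00 / $47.23 = 6.35 → 7 months.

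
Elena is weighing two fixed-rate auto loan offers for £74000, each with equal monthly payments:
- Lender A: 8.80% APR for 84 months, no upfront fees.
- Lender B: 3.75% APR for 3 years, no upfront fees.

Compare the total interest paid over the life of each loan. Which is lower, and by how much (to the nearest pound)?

Lender B by £21,024

Lender A: at 8.80% the monthly rate is 0.0073333, so the payment is 74,000 × 0.0073333 / (1 − 1.0073333^−84) = £1,183.09.
Total interest on Lender A = 84 × £1,183.09 − £74,000 = £25,379.56.
Lender B: monthly rate = 3.75%/12 = 0.0031250; payment = 74,000 × 0.0031250 / (1 − (1+0.0031250)^−36) = £2,176.55.
Total interest on Lender B = 36 × £2,176.55 − £74,000 = £4,355.80.
Lender B is lower by £21,023.76.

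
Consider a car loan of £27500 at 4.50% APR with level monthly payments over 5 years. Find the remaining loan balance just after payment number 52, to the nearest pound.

£4,033

With monthly rate i = 4.5%/12 = 0.0037500, the balance after k of n payments is P · [(1+i)^n − (1+i)^k] / [(1+i)^n − 1].
(1+0.0037500)^60 = 1.25179582 and (1+0.0037500)^52 = 1.21486783, so the balance is 27,500 × (1.25179582 − 1.21486783) / (1.25179582 − 1) = £4,033.11.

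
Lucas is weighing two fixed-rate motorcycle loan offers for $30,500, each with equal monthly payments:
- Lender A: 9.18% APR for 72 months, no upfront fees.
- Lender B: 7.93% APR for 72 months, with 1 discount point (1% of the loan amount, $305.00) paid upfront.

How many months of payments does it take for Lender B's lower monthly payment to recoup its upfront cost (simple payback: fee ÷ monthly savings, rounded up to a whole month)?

17 months

Lender A: monthly rate = 9.18%/12 = 0.0076500; payment = 30,500 × 0.0076500 / (1 − (1+0.0076500)^−72) = $552.51.
Lender B: at 7.93% the monthly rate is 0.0066083, so the payment is 30,500 × 0.0066083 / (1 − 1.0066083^−72) = $533.72.
Monthly savings = $552.51 − $533.72 = $18.79.
Break-even = $305.00 / $18.79 = 16.23 → 17 months.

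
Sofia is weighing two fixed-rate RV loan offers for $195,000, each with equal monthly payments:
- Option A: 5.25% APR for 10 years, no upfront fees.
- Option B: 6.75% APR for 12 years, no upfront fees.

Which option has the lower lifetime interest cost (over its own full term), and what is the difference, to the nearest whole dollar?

Option A: monthly rate = 5.25%/12 = 0.0043750; payment = 195,000 × 0.0043750 / (1 − (1+0.0043750)^−120) = $2,092.19.
Total interest on Option A = 120 × $2,092.19 − $195,000 = $56,062.80.
Option B: at 6.75% the monthly rate is 0.0056250, so the payment is 195,000 × 0.0056250 / (1 − 1.0056250^−144) = $1,979.45.
Total interest on Option B = 144 × $1,979.45 − $195,000 = $90,040.80.
Option A is lower by $33,978.00.

Option A by $33,978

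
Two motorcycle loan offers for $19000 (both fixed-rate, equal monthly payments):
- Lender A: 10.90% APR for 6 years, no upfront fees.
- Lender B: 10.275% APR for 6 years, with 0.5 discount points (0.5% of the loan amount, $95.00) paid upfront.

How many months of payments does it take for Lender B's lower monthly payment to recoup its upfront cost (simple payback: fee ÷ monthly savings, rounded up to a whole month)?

Lender A: at 10.90% the monthly rate is 0.0090833, so the payment is 19,000 × 0.0090833 / (1 − 1.0090833^−72) = $360.68.
Lender B: at 10.275% the monthly rate is 0.0085625, so the payment is 19,000 × 0.0085625 / (1 − 1.0085625^−72) = $354.63.
Monthly savings = $360.68 − $354.63 = $6.05.
Break-even = $95.00 / $6.05 = 15.70 → 16 months.

16 months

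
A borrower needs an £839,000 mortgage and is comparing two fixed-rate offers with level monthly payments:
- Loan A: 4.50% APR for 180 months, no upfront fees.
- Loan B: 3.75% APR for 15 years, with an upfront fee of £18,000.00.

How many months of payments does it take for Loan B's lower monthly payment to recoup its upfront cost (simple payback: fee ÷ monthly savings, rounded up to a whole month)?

Loan A: monthly rate = 4.5%/12 = 0.0037500; payment = 839,000 × 0.0037500 / (1 − (1+0.0037500)^−180) = £6,418.29.
Loan B: monthly rate = 3.75%/12 = 0.0031250; payment = 839,000 × 0.0031250 / (1 − (1+0.0031250)^−180) = £6,101.40.
Monthly savings = £6,418.29 − £6,101.40 = £316.89.
Break-even = £18,000.00 / £316.89 = 56.80 → 57 months.

57 months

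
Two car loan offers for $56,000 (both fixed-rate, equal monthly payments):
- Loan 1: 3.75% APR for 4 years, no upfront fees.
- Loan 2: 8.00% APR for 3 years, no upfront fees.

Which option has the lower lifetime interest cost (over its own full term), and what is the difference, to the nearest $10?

Loan 1: at 3.75% the monthly rate is 0.0031250, so the payment is 56,000 × 0.0031250 / (1 − 1.0031250^−48) = $1,258.17.
Total interest on Loan 1 = 48 × $1,258.17 − $56,000 = $4,392.16.
Loan 2: at 8.00% the monthly rate is 0.0066667, so the payment is 56,000 × 0.0066667 / (1 − 1.0066667^−36) = $1,754.84.
Total interest on Loan 2 = 36 × $1,754.84 − $56,000 = $7,174.24.
Loan 1 is lower by $2,782.08.

Loan 1 by $2,780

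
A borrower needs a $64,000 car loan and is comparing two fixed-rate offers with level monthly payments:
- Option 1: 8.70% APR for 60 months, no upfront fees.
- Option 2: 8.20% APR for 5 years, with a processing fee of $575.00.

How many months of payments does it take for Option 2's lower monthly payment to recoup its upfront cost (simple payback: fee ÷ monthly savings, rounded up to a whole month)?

Option 1: at 8.70% the monthly rate is 0.0072500, so the payment is 64,000 × 0.0072500 / (1 − 1.0072500^−60) = $1,319.24.
Option 2: monthly rate = 8.2%/12 = 0.0068333; payment = 64,000 × 0.0068333 / (1 − (1+0.0068333)^−60) = $1,303.82.
Monthly savings = $1,319.24 − $1,303.82 = $15.42.
Break-even = $575.00 / $15.42 = 37.29 → 38 months.

38 months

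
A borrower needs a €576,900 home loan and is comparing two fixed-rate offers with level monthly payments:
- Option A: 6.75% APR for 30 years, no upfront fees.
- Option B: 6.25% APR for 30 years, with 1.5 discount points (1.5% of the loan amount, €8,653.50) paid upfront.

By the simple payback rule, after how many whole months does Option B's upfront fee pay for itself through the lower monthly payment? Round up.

Option A: monthly rate = 6.75%/12 = 0.0056250; payment = 576,900 × 0.0056250 / (1 − (1+0.0056250)^−360) = €3,741.76.
Option B: at 6.25% the monthly rate is 0.0052083, so the payment is 576,900 × 0.0052083 / (1 − 1.0052083^−360) = €3,552.07.
Monthly savings = €3,741.76 − €3,552.07 = €189.69.
Break-even = €8,653.50 / €189.69 = 45.62 → 46 months.

46 months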